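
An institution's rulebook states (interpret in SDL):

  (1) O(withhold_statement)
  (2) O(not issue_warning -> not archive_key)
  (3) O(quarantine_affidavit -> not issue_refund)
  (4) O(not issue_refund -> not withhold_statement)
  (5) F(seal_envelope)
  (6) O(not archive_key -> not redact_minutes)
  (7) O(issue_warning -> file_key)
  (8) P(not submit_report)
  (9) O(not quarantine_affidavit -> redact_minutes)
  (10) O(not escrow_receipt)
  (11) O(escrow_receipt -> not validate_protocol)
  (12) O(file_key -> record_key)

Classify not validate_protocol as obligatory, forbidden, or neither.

Premise 11 is O(escrow_receipt -> not validate_protocol), but O(escrow_receipt) is not derivable from the premises, so it does not yield O(not validate_protocol).
No premise or chain of K-axiom applications forces O(not validate_protocol), and none forces O(validate_protocol). So not validate_protocol is neither obligatory nor forbidden under these norms.

Neither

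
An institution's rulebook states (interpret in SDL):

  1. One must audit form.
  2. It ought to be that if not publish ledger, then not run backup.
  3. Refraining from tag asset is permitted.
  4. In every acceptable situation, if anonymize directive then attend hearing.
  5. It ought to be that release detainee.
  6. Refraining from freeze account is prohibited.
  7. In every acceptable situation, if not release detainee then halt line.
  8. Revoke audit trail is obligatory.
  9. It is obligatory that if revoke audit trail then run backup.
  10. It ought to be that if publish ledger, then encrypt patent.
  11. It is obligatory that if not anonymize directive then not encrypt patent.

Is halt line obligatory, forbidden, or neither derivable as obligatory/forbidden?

Neither

Premise 7 is O(¬release_detainee → halt_line), but O(¬release_detainee) is not derivable from the premises, so it does not yield O(halt_line).
No premise or chain of K-axiom applications forces O(halt_line), and none forces O(¬halt_line). So halt_line is neither obligatory nor forbidden under these norms.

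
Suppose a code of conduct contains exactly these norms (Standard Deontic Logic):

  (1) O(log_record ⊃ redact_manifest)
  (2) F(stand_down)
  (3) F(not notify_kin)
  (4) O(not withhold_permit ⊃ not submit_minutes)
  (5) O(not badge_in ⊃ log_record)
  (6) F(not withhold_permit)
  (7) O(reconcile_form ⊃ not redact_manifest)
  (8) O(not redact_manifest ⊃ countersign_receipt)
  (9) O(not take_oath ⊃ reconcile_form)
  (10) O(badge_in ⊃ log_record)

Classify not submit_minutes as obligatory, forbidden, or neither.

Premise 4 is O(not withhold_permit ⊃ not submit_minutes), but O(not withhold_permit) is not derivable from the premises, so it does not yield O(not submit_minutes).
No premise or chain of K-axiom applications forces O(not submit_minutes), and none forces O(submit_minutes). So not submit_minutes is neither obligatory nor forbidden under these norms.

Neither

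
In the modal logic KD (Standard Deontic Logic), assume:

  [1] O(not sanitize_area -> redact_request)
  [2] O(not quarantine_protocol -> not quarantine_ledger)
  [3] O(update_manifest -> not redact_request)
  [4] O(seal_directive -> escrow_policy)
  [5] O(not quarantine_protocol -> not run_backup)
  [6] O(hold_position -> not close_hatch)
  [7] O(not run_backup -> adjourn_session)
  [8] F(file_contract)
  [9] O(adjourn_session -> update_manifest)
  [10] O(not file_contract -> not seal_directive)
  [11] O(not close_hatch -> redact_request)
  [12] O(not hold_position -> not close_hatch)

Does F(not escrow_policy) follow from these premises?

No

Premise 4 is O(seal_directive -> escrow_policy), but O(seal_directive) is not derivable from the premises, so it does not yield O(escrow_policy).
No other premise forces O(escrow_policy). An ideal world satisfying every premise can still have not escrow_policy true, so F(not escrow_policy) is not derivable.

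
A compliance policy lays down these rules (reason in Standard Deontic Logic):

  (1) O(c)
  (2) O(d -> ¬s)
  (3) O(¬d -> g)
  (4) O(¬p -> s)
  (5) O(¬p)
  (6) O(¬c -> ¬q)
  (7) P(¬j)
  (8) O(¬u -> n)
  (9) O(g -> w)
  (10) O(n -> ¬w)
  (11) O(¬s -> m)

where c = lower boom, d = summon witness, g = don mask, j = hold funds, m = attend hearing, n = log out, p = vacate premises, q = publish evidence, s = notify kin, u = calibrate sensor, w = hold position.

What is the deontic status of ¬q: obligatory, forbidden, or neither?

Neither

Premise 6 is O(¬c -> ¬q), but O(¬c) is not derivable from the premises, so it does not yield O(¬q).
No premise or chain of K-axiom applications forces O(¬q), and none forces O(q). So ¬q is neither obligatory nor forbidden under these norms.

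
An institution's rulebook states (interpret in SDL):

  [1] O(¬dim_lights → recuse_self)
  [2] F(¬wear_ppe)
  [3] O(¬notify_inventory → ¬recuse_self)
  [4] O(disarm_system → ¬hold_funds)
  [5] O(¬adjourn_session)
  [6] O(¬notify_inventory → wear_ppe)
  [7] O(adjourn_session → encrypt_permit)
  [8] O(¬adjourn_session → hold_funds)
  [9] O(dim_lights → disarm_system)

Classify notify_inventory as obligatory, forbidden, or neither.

Obligatory

From premise 5 we have O(¬adjourn_session).
With premise 8, O(¬adjourn_session → hold_funds), the K-axiom yields O(hold_funds).
Premise 4, O(disarm_system → ¬hold_funds), contraposes to O(hold_funds → ¬disarm_system); with O(hold_funds) we get O(¬disarm_system).
The contrapositive of premise 9 (O(dim_lights → disarm_system)) is O(¬disarm_system → ¬dim_lights), and O(¬disarm_system) is already established, so O(¬dim_lights).
With premise 1, O(¬dim_lights → recuse_self), the K-axiom yields O(recuse_self).
Premise 3 is O(¬notify_inventory → ¬recuse_self); contrapositively O(recuse_self → notify_inventory). Since O(recuse_self) holds, K gives O(notify_inventory).
Premises 2, 6, 7 do not contribute to this derivation.
Hence notify_inventory is obligatory.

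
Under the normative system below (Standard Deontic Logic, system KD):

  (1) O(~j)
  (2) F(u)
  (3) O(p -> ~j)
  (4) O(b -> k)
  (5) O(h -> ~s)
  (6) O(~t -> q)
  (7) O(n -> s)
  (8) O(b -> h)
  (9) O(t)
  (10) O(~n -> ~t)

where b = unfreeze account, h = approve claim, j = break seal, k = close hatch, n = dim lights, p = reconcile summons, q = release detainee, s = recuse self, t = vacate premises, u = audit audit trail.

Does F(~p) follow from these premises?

No

Premise 3 is O(p -> ~j); even if O(~j) held, inferring O(p) would be affirming the consequent — invalid.
No other premise forces O(p). An ideal world satisfying every premise can still have ~p true, so F(~p) is not derivable.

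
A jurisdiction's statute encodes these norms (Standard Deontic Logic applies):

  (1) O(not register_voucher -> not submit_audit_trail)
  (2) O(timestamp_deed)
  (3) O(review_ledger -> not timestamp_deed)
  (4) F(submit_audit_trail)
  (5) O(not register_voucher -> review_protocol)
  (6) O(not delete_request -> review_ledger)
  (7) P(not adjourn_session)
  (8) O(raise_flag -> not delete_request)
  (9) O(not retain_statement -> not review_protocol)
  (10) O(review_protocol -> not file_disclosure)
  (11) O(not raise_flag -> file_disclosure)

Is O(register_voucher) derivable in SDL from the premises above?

From premise 2 we have O(timestamp_deed).
Premise 3 is O(review_ledger -> not timestamp_deed); contrapositively O(timestamp_deed -> not review_ledger). Since O(timestamp_deed) holds, K gives O(not review_ledger).
Premise 6 is O(not delete_request -> review_ledger); contrapositively O(not review_ledger -> delete_request). Since O(not review_ledger) holds, K gives O(delete_request).
The contrapositive of premise 8 (O(raise_flag -> not delete_request)) is O(delete_request -> not raise_flag), and O(delete_request) is already established, so O(not raise_flag).
From O(not raise_flag) and premise 11, O(not raise_flag -> file_disclosure), we obtain O(file_disclosure).
Premise 10 is O(review_protocol -> not file_disclosure); contrapositively O(file_disclosure -> not review_protocol). Since O(file_disclosure) holds, K gives O(not review_protocol).
Premise 5 is O(not register_voucher -> review_protocol); contrapositively O(not review_protocol -> register_voucher). Since O(not review_protocol) holds, K gives O(register_voucher).
Premises 1, 4, 7, 9 do not contribute to this derivation.
So O(register_voucher) follows.

Yes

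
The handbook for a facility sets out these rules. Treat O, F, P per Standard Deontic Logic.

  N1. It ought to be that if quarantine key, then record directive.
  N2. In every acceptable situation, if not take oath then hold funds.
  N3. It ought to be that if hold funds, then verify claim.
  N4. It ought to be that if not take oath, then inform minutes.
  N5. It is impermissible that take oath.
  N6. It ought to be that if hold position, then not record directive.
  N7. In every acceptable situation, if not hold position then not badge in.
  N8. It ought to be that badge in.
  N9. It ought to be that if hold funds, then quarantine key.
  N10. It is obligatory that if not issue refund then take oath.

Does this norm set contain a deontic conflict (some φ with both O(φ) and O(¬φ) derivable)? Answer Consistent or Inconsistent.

Inconsistent

From premise 8 we have O(badge_in).
Premise 7, O(¬hold_position → ¬badge_in), contraposes to O(badge_in → hold_position); with O(badge_in) we get O(hold_position).
Applying K to premise 6 (O(hold_position → ¬record_directive)) and O(hold_position) yields O(¬record_directive).
Premise 1, O(quarantine_key → record_directive), contraposes to O(¬record_directive → ¬quarantine_key); with O(¬record_directive) we get O(¬quarantine_key).
The contrapositive of premise 9 (O(hold_funds → quarantine_key)) is O(¬quarantine_key → ¬hold_funds), and O(¬quarantine_key) is already established, so O(¬hold_funds).
Premise 2, O(¬take_oath → hold_funds), contraposes to O(¬hold_funds → take_oath); with O(¬hold_funds) we get O(take_oath).
But premise 5, F(take_oath), means O(¬take_oath).
We now have both O(take_oath) and O(¬take_oath) — take_oath is simultaneously obligatory and forbidden, violating the D-axiom.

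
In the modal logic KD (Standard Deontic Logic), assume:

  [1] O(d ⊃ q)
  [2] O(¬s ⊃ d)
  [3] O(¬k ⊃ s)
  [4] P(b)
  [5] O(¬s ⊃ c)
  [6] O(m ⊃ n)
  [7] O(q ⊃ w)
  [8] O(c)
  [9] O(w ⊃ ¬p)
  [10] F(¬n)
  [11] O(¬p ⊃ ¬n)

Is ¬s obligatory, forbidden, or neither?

Forbidden

Premise 10 is F(¬n), i.e. O(n).
Premise 11, O(¬p ⊃ ¬n), contraposes to O(n ⊃ p); with O(n) we get O(p).
Premise 9, O(w ⊃ ¬p), contraposes to O(p ⊃ ¬w); with O(p) we get O(¬w).
Premise 7, O(q ⊃ w), contraposes to O(¬w ⊃ ¬q); with O(¬w) we get O(¬q).
The contrapositive of premise 1 (O(d ⊃ q)) is O(¬q ⊃ ¬d), and O(¬q) is already established, so O(¬d).
Premise 2, O(¬s ⊃ d), contraposes to O(¬d ⊃ s); with O(¬d) we get O(s).
Premises 3, 4, 5, 6, 8 do not contribute to this derivation.
Thus O(s), which is F(¬s): ¬s is forbidden.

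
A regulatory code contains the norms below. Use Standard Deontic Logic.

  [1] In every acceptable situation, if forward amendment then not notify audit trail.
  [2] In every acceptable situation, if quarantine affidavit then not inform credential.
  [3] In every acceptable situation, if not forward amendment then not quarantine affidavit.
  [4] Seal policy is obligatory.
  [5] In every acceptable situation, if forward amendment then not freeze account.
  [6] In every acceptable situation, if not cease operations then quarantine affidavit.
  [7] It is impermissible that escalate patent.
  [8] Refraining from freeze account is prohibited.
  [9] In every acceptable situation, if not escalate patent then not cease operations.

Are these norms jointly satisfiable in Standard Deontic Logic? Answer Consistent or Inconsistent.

Premise 8 is F(¬freeze_account), i.e. O(freeze_account).
Premise 5 is O(forward_amendment → ¬freeze_account); contrapositively O(freeze_account → ¬forward_amendment). Since O(freeze_account) holds, K gives O(¬forward_amendment).
Premise 3 is O(¬forward_amendment → ¬quarantine_affidavit); since O(¬forward_amendment), deontic closure gives O(¬quarantine_affidavit).
Premise 6 is O(¬cease_operations → quarantine_affidavit); contrapositively O(¬quarantine_affidavit → cease_operations). Since O(¬quarantine_affidavit) holds, K gives O(cease_operations).
The contrapositive of premise 9 (O(¬escalate_patent → ¬cease_operations)) is O(cease_operations → escalate_patent), and O(cease_operations) is already established, so O(escalate_patent).
However, F(escalate_patent) at premise 7 amounts to O(¬escalate_patent).
We now have both O(escalate_patent) and O(¬escalate_patent) — escalate_patent is simultaneously obligatory and forbidden, violating the D-axiom.

Inconsistent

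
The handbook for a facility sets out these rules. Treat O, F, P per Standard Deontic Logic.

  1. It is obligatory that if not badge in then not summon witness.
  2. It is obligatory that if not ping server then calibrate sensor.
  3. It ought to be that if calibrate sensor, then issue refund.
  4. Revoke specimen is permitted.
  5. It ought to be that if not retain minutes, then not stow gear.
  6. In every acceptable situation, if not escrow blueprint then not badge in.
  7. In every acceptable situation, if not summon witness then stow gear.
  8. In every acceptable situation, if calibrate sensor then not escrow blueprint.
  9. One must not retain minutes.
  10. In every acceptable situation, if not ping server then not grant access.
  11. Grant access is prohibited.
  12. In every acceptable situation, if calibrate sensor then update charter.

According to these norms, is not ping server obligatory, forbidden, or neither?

Premise 9 is F(retain_minutes), i.e. O(¬retain_minutes).
With premise 5, O(¬retain_minutes → ¬stow_gear), the K-axiom yields O(¬stow_gear).
Premise 7, O(¬summon_witness → stow_gear), contraposes to O(¬stow_gear → summon_witness); with O(¬stow_gear) we get O(summon_witness).
Premise 1, O(¬badge_in → ¬summon_witness), contraposes to O(summon_witness → badge_in); with O(summon_witness) we get O(badge_in).
Premise 6, O(¬escrow_blueprint → ¬badge_in), contraposes to O(badge_in → escrow_blueprint); with O(badge_in) we get O(escrow_blueprint).
The contrapositive of premise 8 (O(calibrate_sensor → ¬escrow_blueprint)) is O(escrow_blueprint → ¬calibrate_sensor), and O(escrow_blueprint) is already established, so O(¬calibrate_sensor).
The contrapositive of premise 2 (O(¬ping_server → calibrate_sensor)) is O(¬calibrate_sensor → ping_server), and O(¬calibrate_sensor) is already established, so O(ping_server).
Premises 3, 4, 10, 11, 12 do not contribute to this derivation.
Thus O(ping_server), which is F(¬ping_server): ¬ping_server is forbidden.

Forbidden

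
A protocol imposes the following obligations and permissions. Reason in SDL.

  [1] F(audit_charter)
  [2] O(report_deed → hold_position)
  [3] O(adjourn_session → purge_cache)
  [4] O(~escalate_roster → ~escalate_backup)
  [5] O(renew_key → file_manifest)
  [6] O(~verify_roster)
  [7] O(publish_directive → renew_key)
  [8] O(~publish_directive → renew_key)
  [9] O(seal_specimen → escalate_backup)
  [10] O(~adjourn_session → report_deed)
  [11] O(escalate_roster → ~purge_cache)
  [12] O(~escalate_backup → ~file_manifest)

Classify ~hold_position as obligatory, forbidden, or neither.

Forbidden

Premises 7 and 8 are O(publish_directive → renew_key) and O(~publish_directive → renew_key); every ideal world satisfies publish_directive or ~publish_directive, so in either case renew_key holds — hence O(renew_key).
With premise 5, O(renew_key → file_manifest), the K-axiom yields O(file_manifest).
Premise 12, O(~escalate_backup → ~file_manifest), contraposes to O(file_manifest → escalate_backup); with O(file_manifest) we get O(escalate_backup).
The contrapositive of premise 4 (O(~escalate_roster → ~escalate_backup)) is O(escalate_backup → escalate_roster), and O(escalate_backup) is already established, so O(escalate_roster).
Applying K to premise 11 (O(escalate_roster → ~purge_cache)) and O(escalate_roster) yields O(~purge_cache).
Premise 3, O(adjourn_session → purge_cache), contraposes to O(~purge_cache → ~adjourn_session); with O(~purge_cache) we get O(~adjourn_session).
Applying K to premise 10 (O(~adjourn_session → report_deed)) and O(~adjourn_session) yields O(report_deed).
Premise 2 is O(report_deed → hold_position); since O(report_deed), deontic closure gives O(hold_position).
Premises 1, 6, 9 do not contribute to this derivation.
Thus O(hold_position), which is F(~hold_position): ~hold_position is forbidden.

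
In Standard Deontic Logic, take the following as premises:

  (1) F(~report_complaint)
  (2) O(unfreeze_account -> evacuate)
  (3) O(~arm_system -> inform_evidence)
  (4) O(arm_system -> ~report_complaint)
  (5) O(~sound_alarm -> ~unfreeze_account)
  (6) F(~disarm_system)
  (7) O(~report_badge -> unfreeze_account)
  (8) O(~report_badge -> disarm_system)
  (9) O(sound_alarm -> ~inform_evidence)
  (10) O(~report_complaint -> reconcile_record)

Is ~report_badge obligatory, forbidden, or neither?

Premise 1, F(~report_complaint), is equivalent to O(report_complaint).
Premise 4 is O(arm_system -> ~report_complaint); contrapositively O(report_complaint -> ~arm_system). Since O(report_complaint) holds, K gives O(~arm_system).
Applying K to premise 3 (O(~arm_system -> inform_evidence)) and O(~arm_system) yields O(inform_evidence).
Premise 9 is O(sound_alarm -> ~inform_evidence); contrapositively O(inform_evidence -> ~sound_alarm). Since O(inform_evidence) holds, K gives O(~sound_alarm).
Premise 5 is O(~sound_alarm -> ~unfreeze_account); since O(~sound_alarm), deontic closure gives O(~unfreeze_account).
Premise 7, O(~report_badge -> unfreeze_account), contraposes to O(~unfreeze_account -> report_badge); with O(~unfreeze_account) we get O(report_badge).
Premises 2, 6, 8, 10 do not contribute to this derivation.
Thus O(report_badge), which is F(~report_badge): ~report_badge is forbidden.

Forbidden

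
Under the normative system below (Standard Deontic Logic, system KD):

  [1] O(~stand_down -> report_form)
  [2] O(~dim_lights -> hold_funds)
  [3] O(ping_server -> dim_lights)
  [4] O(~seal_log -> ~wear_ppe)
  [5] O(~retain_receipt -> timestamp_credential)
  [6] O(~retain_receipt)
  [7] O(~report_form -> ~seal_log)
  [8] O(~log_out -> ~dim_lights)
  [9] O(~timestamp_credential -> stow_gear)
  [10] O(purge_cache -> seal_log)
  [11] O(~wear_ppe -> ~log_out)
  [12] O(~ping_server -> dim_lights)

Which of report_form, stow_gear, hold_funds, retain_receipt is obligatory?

report_form

Premises 12 and 3 cover both cases: O(~ping_server -> dim_lights) and O(ping_server -> dim_lights). Since ~ping_server ∨ ping_server is a tautology, O(dim_lights) follows.
The contrapositive of premise 8 (O(~log_out -> ~dim_lights)) is O(dim_lights -> log_out), and O(dim_lights) is already established, so O(log_out).
Premise 11 is O(~wear_ppe -> ~log_out); contrapositively O(log_out -> wear_ppe). Since O(log_out) holds, K gives O(wear_ppe).
Premise 4 is O(~seal_log -> ~wear_ppe); contrapositively O(wear_ppe -> seal_log). Since O(wear_ppe) holds, K gives O(seal_log).
Premise 7 is O(~report_form -> ~seal_log); contrapositively O(seal_log -> report_form). Since O(seal_log) holds, K gives O(report_form).
So O(report_form) holds — report_form is obligatory. None of the other listed options is made obligatory by any chain of premises.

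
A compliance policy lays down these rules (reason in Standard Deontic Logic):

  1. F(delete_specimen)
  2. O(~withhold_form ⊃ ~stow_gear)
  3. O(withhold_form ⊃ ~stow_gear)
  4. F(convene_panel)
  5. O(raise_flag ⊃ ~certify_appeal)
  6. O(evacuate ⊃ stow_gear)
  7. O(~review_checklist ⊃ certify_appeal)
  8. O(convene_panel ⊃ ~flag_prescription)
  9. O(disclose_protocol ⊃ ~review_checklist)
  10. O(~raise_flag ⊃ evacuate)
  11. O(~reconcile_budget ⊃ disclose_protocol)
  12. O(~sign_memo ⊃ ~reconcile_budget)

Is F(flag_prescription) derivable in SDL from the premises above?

No

Premise 8 is O(convene_panel ⊃ ~flag_prescription), but O(convene_panel) is not derivable from the premises, so it does not yield O(~flag_prescription).
No other premise forces O(~flag_prescription). An ideal world satisfying every premise can still have flag_prescription true, so F(flag_prescription) is not derivable.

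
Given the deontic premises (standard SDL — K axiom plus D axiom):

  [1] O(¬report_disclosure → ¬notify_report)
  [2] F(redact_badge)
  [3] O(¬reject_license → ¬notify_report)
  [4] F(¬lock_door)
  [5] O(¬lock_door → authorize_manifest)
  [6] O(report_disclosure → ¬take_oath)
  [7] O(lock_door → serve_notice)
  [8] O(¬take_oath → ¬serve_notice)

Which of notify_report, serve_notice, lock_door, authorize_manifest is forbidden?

Premise 4 is F(¬lock_door), i.e. O(lock_door).
Applying K to premise 7 (O(lock_door → serve_notice)) and O(lock_door) yields O(serve_notice).
Premise 8, O(¬take_oath → ¬serve_notice), contraposes to O(serve_notice → take_oath); with O(serve_notice) we get O(take_oath).
The contrapositive of premise 6 (O(report_disclosure → ¬take_oath)) is O(take_oath → ¬report_disclosure), and O(take_oath) is already established, so O(¬report_disclosure).
From O(¬report_disclosure) and premise 1, O(¬report_disclosure → ¬notify_report), we obtain O(¬notify_report).
So O(¬notify_report) holds, i.e. notify_report is forbidden. None of the other listed options is forbidden under the premises.

notify_report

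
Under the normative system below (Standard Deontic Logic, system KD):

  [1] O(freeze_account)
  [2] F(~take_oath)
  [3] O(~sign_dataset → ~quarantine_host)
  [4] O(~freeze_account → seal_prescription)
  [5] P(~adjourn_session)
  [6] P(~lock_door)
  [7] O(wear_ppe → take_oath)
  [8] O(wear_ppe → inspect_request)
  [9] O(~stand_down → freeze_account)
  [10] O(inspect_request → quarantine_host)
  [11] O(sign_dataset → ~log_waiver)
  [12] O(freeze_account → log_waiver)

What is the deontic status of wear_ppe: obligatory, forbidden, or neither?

Premise 1 states O(freeze_account) outright.
Premise 12 is O(freeze_account → log_waiver); since O(freeze_account), deontic closure gives O(log_waiver).
Premise 11 is O(sign_dataset → ~log_waiver); contrapositively O(log_waiver → ~sign_dataset). Since O(log_waiver) holds, K gives O(~sign_dataset).
With premise 3, O(~sign_dataset → ~quarantine_host), the K-axiom yields O(~quarantine_host).
Premise 10, O(inspect_request → quarantine_host), contraposes to O(~quarantine_host → ~inspect_request); with O(~quarantine_host) we get O(~inspect_request).
Premise 8 is O(wear_ppe → inspect_request); contrapositively O(~inspect_request → ~wear_ppe). Since O(~inspect_request) holds, K gives O(~wear_ppe).
Premises 2, 4, 5, 6, 7, 9 do not contribute to this derivation.
Thus O(~wear_ppe), which is F(wear_ppe): wear_ppe is forbidden.

Forbidden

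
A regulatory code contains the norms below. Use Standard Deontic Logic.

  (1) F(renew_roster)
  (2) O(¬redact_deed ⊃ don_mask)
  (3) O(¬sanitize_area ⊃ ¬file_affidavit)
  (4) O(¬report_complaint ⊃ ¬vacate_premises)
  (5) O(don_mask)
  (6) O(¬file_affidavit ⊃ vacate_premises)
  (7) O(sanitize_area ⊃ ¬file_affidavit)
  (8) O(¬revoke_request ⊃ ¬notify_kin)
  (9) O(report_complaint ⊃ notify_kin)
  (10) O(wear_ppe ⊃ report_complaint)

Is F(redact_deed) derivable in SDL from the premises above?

No

Premise 2 is O(¬redact_deed ⊃ don_mask); even if O(don_mask) held, inferring O(¬redact_deed) would be affirming the consequent — invalid.
No other premise forces O(¬redact_deed). An ideal world satisfying every premise can still have redact_deed true, so F(redact_deed) is not derivable.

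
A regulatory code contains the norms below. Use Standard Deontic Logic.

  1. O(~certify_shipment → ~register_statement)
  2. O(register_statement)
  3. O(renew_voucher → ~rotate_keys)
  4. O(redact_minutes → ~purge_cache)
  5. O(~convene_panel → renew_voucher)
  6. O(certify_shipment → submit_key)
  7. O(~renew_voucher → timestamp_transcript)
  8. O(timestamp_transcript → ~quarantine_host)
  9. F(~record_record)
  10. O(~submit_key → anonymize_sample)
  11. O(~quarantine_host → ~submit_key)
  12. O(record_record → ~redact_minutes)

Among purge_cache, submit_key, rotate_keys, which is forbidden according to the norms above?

Premise 2 states O(register_statement) outright.
Premise 1 is O(~certify_shipment → ~register_statement); contrapositively O(register_statement → certify_shipment). Since O(register_statement) holds, K gives O(certify_shipment).
Premise 6 is O(certify_shipment → submit_key); since O(certify_shipment), deontic closure gives O(submit_key).
Premise 11, O(~quarantine_host → ~submit_key), contraposes to O(submit_key → quarantine_host); with O(submit_key) we get O(quarantine_host).
The contrapositive of premise 8 (O(timestamp_transcript → ~quarantine_host)) is O(quarantine_host → ~timestamp_transcript), and O(quarantine_host) is already established, so O(~timestamp_transcript).
The contrapositive of premise 7 (O(~renew_voucher → timestamp_transcript)) is O(~timestamp_transcript → renew_voucher), and O(~timestamp_transcript) is already established, so O(renew_voucher).
From O(renew_voucher) and premise 3, O(renew_voucher → ~rotate_keys), we obtain O(~rotate_keys).
So O(~rotate_keys) holds, i.e. rotate_keys is forbidden. None of the other listed options is forbidden under the premises.

rotate_keys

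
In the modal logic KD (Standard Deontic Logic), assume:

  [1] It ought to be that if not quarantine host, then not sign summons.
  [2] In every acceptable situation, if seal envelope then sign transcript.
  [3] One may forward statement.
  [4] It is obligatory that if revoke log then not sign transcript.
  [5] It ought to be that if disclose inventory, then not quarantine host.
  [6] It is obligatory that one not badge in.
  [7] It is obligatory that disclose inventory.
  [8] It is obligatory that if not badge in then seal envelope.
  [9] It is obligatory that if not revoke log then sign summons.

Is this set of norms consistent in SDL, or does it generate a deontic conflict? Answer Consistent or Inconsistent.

Inconsistent

From premise 7 we have O(disclose_inventory).
From O(disclose_inventory) and premise 5, O(disclose_inventory → ¬quarantine_host), we obtain O(¬quarantine_host).
Applying K to premise 1 (O(¬quarantine_host → ¬sign_summons)) and O(¬quarantine_host) yields O(¬sign_summons).
The contrapositive of premise 9 (O(¬revoke_log → sign_summons)) is O(¬sign_summons → revoke_log), and O(¬sign_summons) is already established, so O(revoke_log).
With premise 4, O(revoke_log → ¬sign_transcript), the K-axiom yields O(¬sign_transcript).
Premise 2 is O(seal_envelope → sign_transcript); contrapositively O(¬sign_transcript → ¬seal_envelope). Since O(¬sign_transcript) holds, K gives O(¬seal_envelope).
Premise 8, O(¬badge_in → seal_envelope), contraposes to O(¬seal_envelope → badge_in); with O(¬seal_envelope) we get O(badge_in).
But premise 6 directly asserts O(¬badge_in).
We now have both O(badge_in) and O(¬badge_in) — badge_in is simultaneously obligatory and forbidden, violating the D-axiom.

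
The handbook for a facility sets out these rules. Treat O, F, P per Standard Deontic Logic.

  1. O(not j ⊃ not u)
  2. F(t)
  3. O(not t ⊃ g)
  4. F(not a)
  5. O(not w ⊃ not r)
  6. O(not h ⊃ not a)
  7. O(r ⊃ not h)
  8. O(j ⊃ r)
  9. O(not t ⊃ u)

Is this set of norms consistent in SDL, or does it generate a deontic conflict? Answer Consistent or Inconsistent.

Premise 4, F(not a), is equivalent to O(a).
Premise 6 is O(not h ⊃ not a); contrapositively O(a ⊃ h). Since O(a) holds, K gives O(h).
Premise 7, O(r ⊃ not h), contraposes to O(h ⊃ not r); with O(h) we get O(not r).
Premise 8, O(j ⊃ r), contraposes to O(not r ⊃ not j); with O(not r) we get O(not j).
Premise 1 is O(not j ⊃ not u); since O(not j), deontic closure gives O(not u).
Premise 9 is O(not t ⊃ u); contrapositively O(not u ⊃ t). Since O(not u) holds, K gives O(t).
But premise 2, F(t), means O(not t).
We now have both O(t) and O(not t) — t is simultaneously obligatory and forbidden, violating the D-axiom.

Inconsistent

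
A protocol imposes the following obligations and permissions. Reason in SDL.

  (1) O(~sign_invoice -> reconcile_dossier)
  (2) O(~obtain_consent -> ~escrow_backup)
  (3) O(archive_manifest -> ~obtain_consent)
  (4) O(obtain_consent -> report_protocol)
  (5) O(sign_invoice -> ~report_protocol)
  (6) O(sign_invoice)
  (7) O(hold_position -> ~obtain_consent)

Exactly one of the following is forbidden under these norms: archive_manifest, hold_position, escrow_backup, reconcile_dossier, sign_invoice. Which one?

escrow_backup

Premise 6 states O(sign_invoice) outright.
With premise 5, O(sign_invoice -> ~report_protocol), the K-axiom yields O(~report_protocol).
Premise 4, O(obtain_consent -> report_protocol), contraposes to O(~report_protocol -> ~obtain_consent); with O(~report_protocol) we get O(~obtain_consent).
With premise 2, O(~obtain_consent -> ~escrow_backup), the K-axiom yields O(~escrow_backup).
So O(~escrow_backup) holds, i.e. escrow_backup is forbidden. None of the other listed options is forbidden under the premises.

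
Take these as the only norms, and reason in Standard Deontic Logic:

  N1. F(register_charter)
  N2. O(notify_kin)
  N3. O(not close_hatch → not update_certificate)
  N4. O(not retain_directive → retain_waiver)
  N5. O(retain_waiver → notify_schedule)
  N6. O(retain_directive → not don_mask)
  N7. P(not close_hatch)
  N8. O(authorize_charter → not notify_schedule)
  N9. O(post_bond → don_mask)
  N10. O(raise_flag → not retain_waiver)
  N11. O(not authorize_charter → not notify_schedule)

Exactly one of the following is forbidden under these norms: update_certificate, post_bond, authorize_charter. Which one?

post_bond

Premises 8 and 11 cover both cases: O(authorize_charter → not notify_schedule) and O(not authorize_charter → not notify_schedule). Since authorize_charter ∨ not authorize_charter is a tautology, O(not notify_schedule) follows.
The contrapositive of premise 5 (O(retain_waiver → notify_schedule)) is O(not notify_schedule → not retain_waiver), and O(not notify_schedule) is already established, so O(not retain_waiver).
The contrapositive of premise 4 (O(not retain_directive → retain_waiver)) is O(not retain_waiver → retain_directive), and O(not retain_waiver) is already established, so O(retain_directive).
From O(retain_directive) and premise 6, O(retain_directive → not don_mask), we obtain O(not don_mask).
Premise 9 is O(post_bond → don_mask); contrapositively O(not don_mask → not post_bond). Since O(not don_mask) holds, K gives O(not post_bond).
So O(not post_bond) holds, i.e. post_bond is forbidden. None of the other listed options is forbidden under the premises.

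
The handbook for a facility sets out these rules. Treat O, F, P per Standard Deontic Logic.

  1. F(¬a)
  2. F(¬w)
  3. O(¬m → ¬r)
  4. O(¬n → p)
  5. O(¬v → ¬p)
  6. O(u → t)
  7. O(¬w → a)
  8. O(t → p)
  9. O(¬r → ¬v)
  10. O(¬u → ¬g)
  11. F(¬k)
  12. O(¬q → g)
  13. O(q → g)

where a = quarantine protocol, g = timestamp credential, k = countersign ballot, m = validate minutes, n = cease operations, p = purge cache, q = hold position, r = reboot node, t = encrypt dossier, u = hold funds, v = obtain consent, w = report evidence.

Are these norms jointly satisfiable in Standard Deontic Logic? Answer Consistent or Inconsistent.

Premise 7 is O(¬w → a); even if O(a) held, inferring O(¬w) would be affirming the consequent — invalid.
So O(¬w) is not derivable, and the apparent clash with O(w) does not arise.
A world satisfying every obligation exists (e.g. a=true, g=true, k=true, m=true, n=false, p=true, q=false, r=true, t=true, u=true, v=true, w=true); no atom is both obligatory and forbidden, so the set is consistent.

Consistent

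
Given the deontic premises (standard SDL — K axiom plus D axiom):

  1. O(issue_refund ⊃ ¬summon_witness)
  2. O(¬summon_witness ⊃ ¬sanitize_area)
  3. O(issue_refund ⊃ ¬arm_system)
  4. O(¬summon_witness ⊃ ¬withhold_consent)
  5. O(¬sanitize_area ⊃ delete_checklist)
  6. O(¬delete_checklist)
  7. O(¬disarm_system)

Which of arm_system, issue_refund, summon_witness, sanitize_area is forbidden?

issue_refund

From premise 6 we have O(¬delete_checklist).
Premise 5, O(¬sanitize_area ⊃ delete_checklist), contraposes to O(¬delete_checklist ⊃ sanitize_area); with O(¬delete_checklist) we get O(sanitize_area).
Premise 2, O(¬summon_witness ⊃ ¬sanitize_area), contraposes to O(sanitize_area ⊃ summon_witness); with O(sanitize_area) we get O(summon_witness).
The contrapositive of premise 1 (O(issue_refund ⊃ ¬summon_witness)) is O(summon_witness ⊃ ¬issue_refund), and O(summon_witness) is already established, so O(¬issue_refund).
So O(¬issue_refund) holds, i.e. issue_refund is forbidden. None of the other listed options is forbidden under the premises.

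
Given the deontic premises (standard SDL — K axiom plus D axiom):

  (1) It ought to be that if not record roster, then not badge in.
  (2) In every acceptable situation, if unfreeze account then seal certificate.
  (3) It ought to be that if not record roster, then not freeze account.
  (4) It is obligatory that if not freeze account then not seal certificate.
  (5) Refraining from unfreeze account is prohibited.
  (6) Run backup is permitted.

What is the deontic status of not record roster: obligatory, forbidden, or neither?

Forbidden

Premise 5 is F(¬unfreeze_account), i.e. O(unfreeze_account).
With premise 2, O(unfreeze_account → seal_certificate), the K-axiom yields O(seal_certificate).
The contrapositive of premise 4 (O(¬freeze_account → ¬seal_certificate)) is O(seal_certificate → freeze_account), and O(seal_certificate) is already established, so O(freeze_account).
Premise 3 is O(¬record_roster → ¬freeze_account); contrapositively O(freeze_account → record_roster). Since O(freeze_account) holds, K gives O(record_roster).
Premises 1, 6 do not contribute to this derivation.
Thus O(record_roster), which is F(¬record_roster): ¬record_roster is forbidden.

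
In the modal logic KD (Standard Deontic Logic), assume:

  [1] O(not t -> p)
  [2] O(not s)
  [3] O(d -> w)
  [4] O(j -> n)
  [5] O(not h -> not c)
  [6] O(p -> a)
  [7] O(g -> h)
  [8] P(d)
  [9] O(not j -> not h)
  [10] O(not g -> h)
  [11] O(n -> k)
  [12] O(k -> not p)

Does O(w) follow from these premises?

Premise 3 is O(d -> w), but O(d) is not derivable from the premises (the permission P(d) asserts only not O(not d), not O(d)), so it does not yield O(w).
No other premise forces O(w). An ideal world satisfying every premise can still have w false, so O(w) is not derivable.

No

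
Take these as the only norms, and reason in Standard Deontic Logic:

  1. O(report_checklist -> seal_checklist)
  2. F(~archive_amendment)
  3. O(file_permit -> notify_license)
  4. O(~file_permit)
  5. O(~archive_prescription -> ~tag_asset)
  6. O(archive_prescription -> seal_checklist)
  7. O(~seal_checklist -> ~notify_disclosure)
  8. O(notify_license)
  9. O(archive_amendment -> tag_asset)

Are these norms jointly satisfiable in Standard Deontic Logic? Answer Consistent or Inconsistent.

Consistent

Premise 3 is O(file_permit -> notify_license); even if O(notify_license) held, inferring O(file_permit) would be affirming the consequent — invalid.
So O(file_permit) is not derivable, and the apparent clash with O(~file_permit) does not arise.
A world satisfying every obligation exists (e.g. archive_amendment=true, archive_prescription=true, file_permit=false, notify_disclosure=false, notify_license=true, report_checklist=false, seal_checklist=true, tag_asset=true); no atom is both obligatory and forbidden, so the set is consistent.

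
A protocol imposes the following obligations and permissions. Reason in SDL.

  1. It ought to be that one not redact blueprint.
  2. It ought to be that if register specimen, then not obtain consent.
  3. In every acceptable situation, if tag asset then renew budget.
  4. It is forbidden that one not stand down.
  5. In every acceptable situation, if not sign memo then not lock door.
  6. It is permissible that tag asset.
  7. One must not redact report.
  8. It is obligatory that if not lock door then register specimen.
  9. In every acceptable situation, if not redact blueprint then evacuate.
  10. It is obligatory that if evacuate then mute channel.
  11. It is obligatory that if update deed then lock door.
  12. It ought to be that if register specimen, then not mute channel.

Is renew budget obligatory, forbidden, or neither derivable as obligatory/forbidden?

Premise 3 is O(tag_asset → renew_budget), but O(tag_asset) is not derivable from the premises (the permission P(tag_asset) asserts only ¬O(¬tag_asset), not O(tag_asset)), so it does not yield O(renew_budget).
No premise or chain of K-axiom applications forces O(renew_budget), and none forces O(¬renew_budget). So renew_budget is neither obligatory nor forbidden under these norms.

Neither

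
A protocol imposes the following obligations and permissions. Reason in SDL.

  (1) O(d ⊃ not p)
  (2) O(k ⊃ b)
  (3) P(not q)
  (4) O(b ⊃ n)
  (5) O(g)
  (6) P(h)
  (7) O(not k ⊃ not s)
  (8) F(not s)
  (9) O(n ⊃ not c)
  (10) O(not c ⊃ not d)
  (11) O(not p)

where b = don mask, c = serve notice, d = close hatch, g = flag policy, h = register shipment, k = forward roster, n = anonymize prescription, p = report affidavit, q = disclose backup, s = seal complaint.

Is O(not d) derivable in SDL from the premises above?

Premise 8 is F(not s), i.e. O(s).
The contrapositive of premise 7 (O(not k ⊃ not s)) is O(s ⊃ k), and O(s) is already established, so O(k).
From O(k) and premise 2, O(k ⊃ b), we obtain O(b).
Premise 4 is O(b ⊃ n); since O(b), deontic closure gives O(n).
With premise 9, O(n ⊃ not c), the K-axiom yields O(not c).
Applying K to premise 10 (O(not c ⊃ not d)) and O(not c) yields O(not d).
Premises 1, 3, 5, 6, 11 do not contribute to this derivation.
So O(not d) follows.

Yes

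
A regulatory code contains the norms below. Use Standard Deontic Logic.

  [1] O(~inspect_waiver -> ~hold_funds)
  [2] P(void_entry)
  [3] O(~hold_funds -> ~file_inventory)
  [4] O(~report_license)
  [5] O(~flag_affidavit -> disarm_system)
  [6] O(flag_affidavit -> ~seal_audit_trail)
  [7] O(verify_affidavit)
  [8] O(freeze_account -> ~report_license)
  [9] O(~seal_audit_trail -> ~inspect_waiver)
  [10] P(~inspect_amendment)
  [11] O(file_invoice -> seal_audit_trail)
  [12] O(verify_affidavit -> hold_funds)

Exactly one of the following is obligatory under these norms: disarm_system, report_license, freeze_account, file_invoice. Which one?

disarm_system

Premise 7 gives O(verify_affidavit).
With premise 12, O(verify_affidavit -> hold_funds), the K-axiom yields O(hold_funds).
Premise 1, O(~inspect_waiver -> ~hold_funds), contraposes to O(hold_funds -> inspect_waiver); with O(hold_funds) we get O(inspect_waiver).
Premise 9, O(~seal_audit_trail -> ~inspect_waiver), contraposes to O(inspect_waiver -> seal_audit_trail); with O(inspect_waiver) we get O(seal_audit_trail).
Premise 6 is O(flag_affidavit -> ~seal_audit_trail); contrapositively O(seal_audit_trail -> ~flag_affidavit). Since O(seal_audit_trail) holds, K gives O(~flag_affidavit).
From O(~flag_affidavit) and premise 5, O(~flag_affidavit -> disarm_system), we obtain O(disarm_system).
So O(disarm_system) holds — disarm_system is obligatory. None of the other listed options is made obligatory by any chain of premises.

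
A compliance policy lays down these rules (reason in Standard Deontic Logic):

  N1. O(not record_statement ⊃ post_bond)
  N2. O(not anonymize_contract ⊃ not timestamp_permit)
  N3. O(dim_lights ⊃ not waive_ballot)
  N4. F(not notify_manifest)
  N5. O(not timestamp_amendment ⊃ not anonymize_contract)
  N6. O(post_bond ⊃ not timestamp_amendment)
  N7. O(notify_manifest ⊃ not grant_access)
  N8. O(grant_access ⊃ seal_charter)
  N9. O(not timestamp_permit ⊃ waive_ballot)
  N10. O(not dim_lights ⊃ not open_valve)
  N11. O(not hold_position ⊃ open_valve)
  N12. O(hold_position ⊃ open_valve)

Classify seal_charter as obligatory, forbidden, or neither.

Premise 8 is O(grant_access ⊃ seal_charter), but O(grant_access) is not derivable from the premises, so it does not yield O(seal_charter).
No premise or chain of K-axiom applications forces O(seal_charter), and none forces O(not seal_charter). So seal_charter is neither obligatory nor forbidden under these norms.

Neither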